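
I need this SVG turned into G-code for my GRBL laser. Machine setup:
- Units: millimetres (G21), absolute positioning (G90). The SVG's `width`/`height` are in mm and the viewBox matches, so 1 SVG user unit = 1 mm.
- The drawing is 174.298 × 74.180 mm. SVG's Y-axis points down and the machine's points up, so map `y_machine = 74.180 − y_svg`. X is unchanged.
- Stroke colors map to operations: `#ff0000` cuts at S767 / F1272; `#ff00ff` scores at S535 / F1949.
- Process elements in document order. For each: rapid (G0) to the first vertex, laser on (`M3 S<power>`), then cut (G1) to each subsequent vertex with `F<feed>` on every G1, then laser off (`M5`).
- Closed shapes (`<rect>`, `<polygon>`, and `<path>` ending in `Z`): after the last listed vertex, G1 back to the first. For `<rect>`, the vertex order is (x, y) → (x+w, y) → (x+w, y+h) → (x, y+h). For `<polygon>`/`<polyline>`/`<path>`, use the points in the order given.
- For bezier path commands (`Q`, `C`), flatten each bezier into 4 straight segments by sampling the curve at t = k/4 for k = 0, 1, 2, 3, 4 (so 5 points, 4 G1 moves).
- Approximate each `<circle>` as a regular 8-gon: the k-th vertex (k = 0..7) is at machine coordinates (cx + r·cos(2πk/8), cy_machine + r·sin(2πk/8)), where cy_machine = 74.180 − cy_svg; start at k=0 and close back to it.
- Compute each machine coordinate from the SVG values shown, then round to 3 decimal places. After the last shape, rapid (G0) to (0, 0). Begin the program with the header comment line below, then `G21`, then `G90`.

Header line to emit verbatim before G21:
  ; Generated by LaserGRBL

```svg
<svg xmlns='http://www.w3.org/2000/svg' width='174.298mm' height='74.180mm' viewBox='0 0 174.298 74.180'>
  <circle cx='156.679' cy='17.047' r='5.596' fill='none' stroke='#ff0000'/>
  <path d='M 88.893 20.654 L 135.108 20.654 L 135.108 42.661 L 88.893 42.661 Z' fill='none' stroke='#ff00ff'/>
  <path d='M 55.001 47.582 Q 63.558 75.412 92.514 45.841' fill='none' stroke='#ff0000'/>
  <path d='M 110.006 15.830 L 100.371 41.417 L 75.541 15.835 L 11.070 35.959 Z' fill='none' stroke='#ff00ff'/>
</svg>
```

; Generated by LaserGRBL
G21
G90
G0 X162.275 Y57.133
M3 S767
G1 X160.636 Y61.090 F1272
G1 X156.679 Y62.729 F1272
G1 X152.722 Y61.090 F1272
G1 X151.083 Y57.133 F1272
G1 X152.722 Y53.176 F1272
G1 X156.679 Y51.537 F1272
G1 X160.636 Y53.176 F1272
G1 X162.275 Y57.133 F1272
M5
G0 X88.893 Y53.526
M3 S535
G1 X135.108 Y53.526 F1949
G1 X135.108 Y31.519 F1949
G1 X88.893 Y31.519 F1949
G1 X88.893 Y53.526 F1949
M5
G0 X55.001 Y26.598
M3 S767
G1 X60.554 Y16.271 F1272
G1 X68.658 Y13.118 F1272
G1 X79.311 Y17.141 F1272
G1 X92.514 Y28.339 F1272
M5
G0 X110.006 Y58.350
M3 S535
G1 X100.371 Y32.763 F1949
G1 X75.541 Y58.345 F1949
G1 X11.070 Y38.221 F1949
G1 X110.006 Y58.350 F1949
M5
G0 X0.000 Y0.000

1 u = 1 mm; y_m = 74.180 − y.

[1] `<circle>` circle, #ff0000→cut S767 F1272: (162.275,57.133) → (160.636,61.090) → (156.679,62.729) → (152.722,61.090) → (151.083,57.133) → (152.722,53.176) → (156.679,51.537) → (160.636,53.176) → (162.275,57.133) (closed)

[2] `<path>` rectangle, #ff00ff→score S535 F1949: (88.893,53.526) → (135.108,53.526) → (135.108,31.519) → (88.893,31.519) → (88.893,53.526) (closed)

[3] `<path>` quadratic bezier, #ff0000→cut S767 F1272: (55.001,26.598) → (60.554,16.271) → (68.658,13.118) → (79.311,17.141) → (92.514,28.339)

[4] `<path>` closed polygon, #ff00ff→score S535 F1949: (110.006,58.350) → (100.371,32.763) → (75.541,58.345) → (11.070,38.221) → (110.006,58.350) (closed)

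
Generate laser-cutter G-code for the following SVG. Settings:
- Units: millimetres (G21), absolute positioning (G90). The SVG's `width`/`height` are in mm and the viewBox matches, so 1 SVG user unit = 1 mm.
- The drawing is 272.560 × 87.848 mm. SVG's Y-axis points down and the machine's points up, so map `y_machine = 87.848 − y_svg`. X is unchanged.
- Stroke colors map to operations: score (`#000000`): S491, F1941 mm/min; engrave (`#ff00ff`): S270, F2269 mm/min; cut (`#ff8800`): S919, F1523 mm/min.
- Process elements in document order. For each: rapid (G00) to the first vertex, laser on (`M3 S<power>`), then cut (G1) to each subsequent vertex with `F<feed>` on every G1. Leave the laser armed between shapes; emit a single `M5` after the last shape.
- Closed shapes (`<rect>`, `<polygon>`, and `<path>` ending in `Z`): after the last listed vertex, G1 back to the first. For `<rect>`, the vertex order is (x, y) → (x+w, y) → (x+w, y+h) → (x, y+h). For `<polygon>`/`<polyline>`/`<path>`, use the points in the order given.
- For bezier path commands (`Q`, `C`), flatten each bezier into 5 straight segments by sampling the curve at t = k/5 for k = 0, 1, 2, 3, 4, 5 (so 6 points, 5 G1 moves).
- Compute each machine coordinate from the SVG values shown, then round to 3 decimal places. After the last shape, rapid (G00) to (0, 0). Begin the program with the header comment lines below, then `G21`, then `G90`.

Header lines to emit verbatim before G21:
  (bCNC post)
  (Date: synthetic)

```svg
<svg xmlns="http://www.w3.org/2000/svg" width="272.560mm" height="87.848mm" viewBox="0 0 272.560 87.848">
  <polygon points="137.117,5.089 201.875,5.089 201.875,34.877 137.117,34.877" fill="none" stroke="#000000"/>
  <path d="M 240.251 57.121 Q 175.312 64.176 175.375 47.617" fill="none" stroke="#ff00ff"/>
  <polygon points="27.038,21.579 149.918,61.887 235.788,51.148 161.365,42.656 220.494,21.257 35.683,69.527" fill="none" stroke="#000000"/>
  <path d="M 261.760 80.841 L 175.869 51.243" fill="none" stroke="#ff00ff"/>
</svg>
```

1 u = 1 mm; y_m = 87.848 − y.

[1] `<polygon>` rectangle, #000000→score S491 F1941: (137.117,82.759) → (201.875,82.759) → (201.875,52.971) → (137.117,52.971) → (137.117,82.759) (closed)

[2] `<path>` quadratic bezier, #ff00ff→engrave S270 F2269: (240.251,30.727) → (216.875,28.850) → (198.700,28.861) → (185.725,30.762) → (177.950,34.552) → (175.375,40.231)

[3] `<polygon>` closed polygon, #000000→score S491 F1941: (27.038,66.269) → (149.918,25.961) → (235.788,36.700) → (161.365,45.192) → (220.494,66.591) → (35.683,18.321) → (27.038,66.269) (closed)

[4] `<path>` line segment, #ff00ff→engrave S270 F2269: (261.760,7.007) → (175.869,36.605)

(bCNC post)
(Date: synthetic)
G21
G90
G00 X137.117 Y82.759
M3 S491
G1 X201.875 Y82.759 F1941
G1 X201.875 Y52.971 F1941
G1 X137.117 Y52.971 F1941
G1 X137.117 Y82.759 F1941
G00 X240.251 Y30.727
M3 S270
G1 X216.875 Y28.850 F2269
G1 X198.700 Y28.861 F2269
G1 X185.725 Y30.762 F2269
G1 X177.950 Y34.552 F2269
G1 X175.375 Y40.231 F2269
G00 X27.038 Y66.269
M3 S491
G1 X149.918 Y25.961 F1941
G1 X235.788 Y36.700 F1941
G1 X161.365 Y45.192 F1941
G1 X220.494 Y66.591 F1941
G1 X35.683 Y18.321 F1941
G1 X27.038 Y66.269 F1941
G00 X261.760 Y7.007
M3 S270
G1 X175.869 Y36.605 F2269
M5
G00 X0.000 Y0.000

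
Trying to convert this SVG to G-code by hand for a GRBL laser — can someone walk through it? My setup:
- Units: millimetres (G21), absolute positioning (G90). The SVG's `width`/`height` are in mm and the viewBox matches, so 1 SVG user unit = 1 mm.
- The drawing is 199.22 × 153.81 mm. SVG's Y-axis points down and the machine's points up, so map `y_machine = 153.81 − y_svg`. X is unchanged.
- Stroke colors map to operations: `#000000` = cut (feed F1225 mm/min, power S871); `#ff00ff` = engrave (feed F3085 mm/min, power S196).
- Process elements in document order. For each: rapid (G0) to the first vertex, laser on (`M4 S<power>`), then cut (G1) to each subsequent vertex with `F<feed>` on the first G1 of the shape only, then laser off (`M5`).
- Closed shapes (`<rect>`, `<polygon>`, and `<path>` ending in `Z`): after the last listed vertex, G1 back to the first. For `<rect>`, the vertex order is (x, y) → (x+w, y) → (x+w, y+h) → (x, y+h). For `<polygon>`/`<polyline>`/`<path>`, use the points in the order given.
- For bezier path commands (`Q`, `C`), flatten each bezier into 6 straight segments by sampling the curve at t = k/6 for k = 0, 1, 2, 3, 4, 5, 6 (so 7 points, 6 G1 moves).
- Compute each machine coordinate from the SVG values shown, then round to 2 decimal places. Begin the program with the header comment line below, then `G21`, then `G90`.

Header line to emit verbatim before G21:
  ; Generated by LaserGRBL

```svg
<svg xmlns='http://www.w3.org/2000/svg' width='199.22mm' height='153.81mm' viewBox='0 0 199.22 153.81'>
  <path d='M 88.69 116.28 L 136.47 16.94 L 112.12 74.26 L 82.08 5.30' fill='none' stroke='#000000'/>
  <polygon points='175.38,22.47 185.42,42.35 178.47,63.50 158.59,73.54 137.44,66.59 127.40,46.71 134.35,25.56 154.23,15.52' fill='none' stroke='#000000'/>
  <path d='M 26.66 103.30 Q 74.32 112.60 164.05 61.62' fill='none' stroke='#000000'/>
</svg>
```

Since the viewBox matches the mm dimensions, user units are millimetres directly. The only transform is the Y-flip y_m = 153.81 − y_svg.

Shape 1 is a open polyline drawn with `<path>`. Its stroke #000000 means cut at S871, F1225. After flipping Y the toolpath is (88.69,37.53) → (136.47,136.87) → (112.12,79.55) → (82.08,148.51).

Shape 2 is a regular polygon drawn with `<polygon>`. Its stroke #000000 means cut at S871, F1225. After flipping Y the toolpath is (175.38,131.34) → (185.42,111.46) → (178.47,90.31) → (158.59,80.27) → (137.44,87.22) → (127.40,107.10) → (134.35,128.25) → (154.23,138.29) → (175.38,131.34), returning to the start.

Shape 3 is a quadratic bezier drawn with `<path>`. Its stroke #000000 means cut at S871, F1225. After flipping Y the toolpath is (26.66,50.51) → (43.72,49.08) → (63.11,51.01) → (84.84,56.28) → (108.90,64.90) → (135.31,76.87) → (164.05,92.19).

; Generated by LaserGRBL
G21
G90
G0 X88.69 Y37.53
M4 S871
G1 X136.47 Y136.87 F1225
G1 X112.12 Y79.55
G1 X82.08 Y148.51
M5
G0 X175.38 Y131.34
M4 S871
G1 X185.42 Y111.46 F1225
G1 X178.47 Y90.31
G1 X158.59 Y80.27
G1 X137.44 Y87.22
G1 X127.40 Y107.10
G1 X134.35 Y128.25
G1 X154.23 Y138.29
G1 X175.38 Y131.34
M5
G0 X26.66 Y50.51
M4 S871
G1 X43.72 Y49.08 F1225
G1 X63.11 Y51.01
G1 X84.84 Y56.28
G1 X108.90 Y64.90
G1 X135.31 Y76.87
G1 X164.05 Y92.19
M5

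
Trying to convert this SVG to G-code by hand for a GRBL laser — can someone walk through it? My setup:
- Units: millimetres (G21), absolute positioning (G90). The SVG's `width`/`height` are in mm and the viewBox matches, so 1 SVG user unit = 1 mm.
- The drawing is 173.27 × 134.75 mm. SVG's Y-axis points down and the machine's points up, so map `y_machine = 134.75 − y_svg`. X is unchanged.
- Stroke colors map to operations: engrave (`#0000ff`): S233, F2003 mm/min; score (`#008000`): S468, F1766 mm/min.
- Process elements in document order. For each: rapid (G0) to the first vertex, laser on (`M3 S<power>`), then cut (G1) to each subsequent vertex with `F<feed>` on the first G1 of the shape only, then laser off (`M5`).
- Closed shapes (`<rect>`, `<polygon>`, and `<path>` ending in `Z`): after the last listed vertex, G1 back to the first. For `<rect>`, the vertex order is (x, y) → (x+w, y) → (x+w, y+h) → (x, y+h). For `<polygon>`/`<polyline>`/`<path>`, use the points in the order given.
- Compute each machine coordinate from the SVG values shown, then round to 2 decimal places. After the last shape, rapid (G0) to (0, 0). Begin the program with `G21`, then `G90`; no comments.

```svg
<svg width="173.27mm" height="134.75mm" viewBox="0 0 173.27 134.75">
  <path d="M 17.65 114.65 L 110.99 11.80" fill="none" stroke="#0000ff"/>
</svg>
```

1 u = 1 mm; y_m = 134.75 − y.

[1] `<path>` line segment, #0000ff→engrave S233 F2003: (17.65,20.10) → (110.99,122.95)

G21
G90
G0 X17.65 Y20.10
M3 S233
G1 X110.99 Y122.95 F2003
M5
G0 X0.00 Y0.00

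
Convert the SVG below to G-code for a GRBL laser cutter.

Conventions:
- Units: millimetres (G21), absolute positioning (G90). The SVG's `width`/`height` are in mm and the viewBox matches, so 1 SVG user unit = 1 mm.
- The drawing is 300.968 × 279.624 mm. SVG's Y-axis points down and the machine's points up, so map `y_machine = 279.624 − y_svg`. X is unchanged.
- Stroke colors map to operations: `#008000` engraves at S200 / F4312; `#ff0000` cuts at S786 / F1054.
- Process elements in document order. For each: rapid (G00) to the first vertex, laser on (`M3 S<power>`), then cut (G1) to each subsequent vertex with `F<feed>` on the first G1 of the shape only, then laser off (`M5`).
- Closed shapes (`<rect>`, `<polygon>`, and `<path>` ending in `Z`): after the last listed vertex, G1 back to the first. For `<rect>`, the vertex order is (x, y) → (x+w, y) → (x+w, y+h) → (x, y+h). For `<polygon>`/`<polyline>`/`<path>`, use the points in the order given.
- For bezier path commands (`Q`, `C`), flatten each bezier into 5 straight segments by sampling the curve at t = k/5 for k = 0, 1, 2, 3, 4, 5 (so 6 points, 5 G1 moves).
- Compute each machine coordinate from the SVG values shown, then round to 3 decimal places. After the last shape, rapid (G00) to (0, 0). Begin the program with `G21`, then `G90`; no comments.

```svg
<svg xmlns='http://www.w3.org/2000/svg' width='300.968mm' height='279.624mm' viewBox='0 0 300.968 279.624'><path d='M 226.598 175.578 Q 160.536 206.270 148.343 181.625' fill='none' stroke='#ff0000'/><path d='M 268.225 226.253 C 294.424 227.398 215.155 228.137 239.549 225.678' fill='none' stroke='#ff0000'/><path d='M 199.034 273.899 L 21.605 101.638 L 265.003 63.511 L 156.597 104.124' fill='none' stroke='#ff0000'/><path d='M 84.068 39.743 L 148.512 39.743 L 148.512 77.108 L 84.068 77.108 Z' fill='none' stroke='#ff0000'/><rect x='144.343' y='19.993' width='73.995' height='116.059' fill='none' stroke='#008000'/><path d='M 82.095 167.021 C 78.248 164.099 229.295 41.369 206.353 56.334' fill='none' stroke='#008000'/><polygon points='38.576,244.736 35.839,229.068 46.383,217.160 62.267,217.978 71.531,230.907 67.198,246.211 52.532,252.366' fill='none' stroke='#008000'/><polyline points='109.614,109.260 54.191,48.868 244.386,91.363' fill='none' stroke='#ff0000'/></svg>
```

viewBox `0 0 300.968 279.624` with mm width/height → 1 unit = 1 mm. Flip: y_m = 279.624 − y_svg.

**Shape 1** — `<path>` quadratic bezier, stroke `#ff0000` → cut (S786, F1054). Control points (SVG): P0=(226.598,175.578), P1=(160.536,206.270), P2=(148.343,181.625); sampled at t=k/5. Machine vertices: (226.598,104.046) → (202.328,93.983) → (182.367,88.346) → (166.716,87.137) → (155.375,90.354) → (148.343,97.999). Open path.

**Shape 2** — `<path>` cubic bezier, stroke `#ff0000` → cut (S786, F1054). Control points (SVG): P0=(268.225,226.253), P1=(294.424,227.398), P2=(215.155,228.137), P3=(239.549,225.678); sampled at t=k/5. Machine vertices: (268.225,53.371) → (272.961,52.755) → (262.424,52.371) → (246.650,52.352) → (235.679,52.832) → (239.549,53.946). Open path.

**Shape 3** — `<path>` open polyline, stroke `#ff0000` → cut (S786, F1054). Machine vertices: (199.034,5.725) → (21.605,177.986) → (265.003,216.113) → (156.597,175.500). Open path.

**Shape 4** — `<path>` rectangle, stroke `#ff0000` → cut (S786, F1054). Machine vertices: (84.068,239.881) → (148.512,239.881) → (148.512,202.516) → (84.068,202.516) → (84.068,239.881). Closed: final G1 returns to the first vertex.

**Shape 5** — `<rect>` rectangle, stroke `#008000` → engrave (S200, F4312). Machine vertices: (144.343,259.631) → (218.338,259.631) → (218.338,143.572) → (144.343,143.572) → (144.343,259.631). Closed: final G1 returns to the first vertex.

**Shape 6** — `<path>` cubic bezier, stroke `#008000` → engrave (S200, F4312). Control points (SVG): P0=(82.095,167.021), P1=(78.248,164.099), P2=(229.295,41.369), P3=(206.353,56.334); sampled at t=k/5. Machine vertices: (82.095,112.603) → (95.743,126.673) → (130.779,157.137) → (171.417,191.635) → (201.871,217.806) → (206.353,223.290). Open path.

**Shape 7** — `<polygon>` regular polygon, stroke `#008000` → engrave (S200, F4312). Machine vertices: (38.576,34.888) → (35.839,50.556) → (46.383,62.464) → (62.267,61.646) → (71.531,48.717) → (67.198,33.413) → (52.532,27.258) → (38.576,34.888). Closed: final G1 returns to the first vertex.

**Shape 8** — `<polyline>` open polyline, stroke `#ff0000` → cut (S786, F1054). Machine vertices: (109.614,170.364) → (54.191,230.756) → (244.386,188.261). Open path.

G21
G90
G00 X226.598 Y104.046
M3 S786
G1 X202.328 Y93.983 F1054
G1 X182.367 Y88.346
G1 X166.716 Y87.137
G1 X155.375 Y90.354
G1 X148.343 Y97.999
M5
G00 X268.225 Y53.371
M3 S786
G1 X272.961 Y52.755 F1054
G1 X262.424 Y52.371
G1 X246.650 Y52.352
G1 X235.679 Y52.832
G1 X239.549 Y53.946
M5
G00 X199.034 Y5.725
M3 S786
G1 X21.605 Y177.986 F1054
G1 X265.003 Y216.113
G1 X156.597 Y175.500
M5
G00 X84.068 Y239.881
M3 S786
G1 X148.512 Y239.881 F1054
G1 X148.512 Y202.516
G1 X84.068 Y202.516
G1 X84.068 Y239.881
M5
G00 X144.343 Y259.631
M3 S200
G1 X218.338 Y259.631 F4312
G1 X218.338 Y143.572
G1 X144.343 Y143.572
G1 X144.343 Y259.631
M5
G00 X82.095 Y112.603
M3 S200
G1 X95.743 Y126.673 F4312
G1 X130.779 Y157.137
G1 X171.417 Y191.635
G1 X201.871 Y217.806
G1 X206.353 Y223.290
M5
G00 X38.576 Y34.888
M3 S200
G1 X35.839 Y50.556 F4312
G1 X46.383 Y62.464
G1 X62.267 Y61.646
G1 X71.531 Y48.717
G1 X67.198 Y33.413
G1 X52.532 Y27.258
G1 X38.576 Y34.888
M5
G00 X109.614 Y170.364
M3 S786
G1 X54.191 Y230.756 F1054
G1 X244.386 Y188.261
M5
G00 X0.000 Y0.000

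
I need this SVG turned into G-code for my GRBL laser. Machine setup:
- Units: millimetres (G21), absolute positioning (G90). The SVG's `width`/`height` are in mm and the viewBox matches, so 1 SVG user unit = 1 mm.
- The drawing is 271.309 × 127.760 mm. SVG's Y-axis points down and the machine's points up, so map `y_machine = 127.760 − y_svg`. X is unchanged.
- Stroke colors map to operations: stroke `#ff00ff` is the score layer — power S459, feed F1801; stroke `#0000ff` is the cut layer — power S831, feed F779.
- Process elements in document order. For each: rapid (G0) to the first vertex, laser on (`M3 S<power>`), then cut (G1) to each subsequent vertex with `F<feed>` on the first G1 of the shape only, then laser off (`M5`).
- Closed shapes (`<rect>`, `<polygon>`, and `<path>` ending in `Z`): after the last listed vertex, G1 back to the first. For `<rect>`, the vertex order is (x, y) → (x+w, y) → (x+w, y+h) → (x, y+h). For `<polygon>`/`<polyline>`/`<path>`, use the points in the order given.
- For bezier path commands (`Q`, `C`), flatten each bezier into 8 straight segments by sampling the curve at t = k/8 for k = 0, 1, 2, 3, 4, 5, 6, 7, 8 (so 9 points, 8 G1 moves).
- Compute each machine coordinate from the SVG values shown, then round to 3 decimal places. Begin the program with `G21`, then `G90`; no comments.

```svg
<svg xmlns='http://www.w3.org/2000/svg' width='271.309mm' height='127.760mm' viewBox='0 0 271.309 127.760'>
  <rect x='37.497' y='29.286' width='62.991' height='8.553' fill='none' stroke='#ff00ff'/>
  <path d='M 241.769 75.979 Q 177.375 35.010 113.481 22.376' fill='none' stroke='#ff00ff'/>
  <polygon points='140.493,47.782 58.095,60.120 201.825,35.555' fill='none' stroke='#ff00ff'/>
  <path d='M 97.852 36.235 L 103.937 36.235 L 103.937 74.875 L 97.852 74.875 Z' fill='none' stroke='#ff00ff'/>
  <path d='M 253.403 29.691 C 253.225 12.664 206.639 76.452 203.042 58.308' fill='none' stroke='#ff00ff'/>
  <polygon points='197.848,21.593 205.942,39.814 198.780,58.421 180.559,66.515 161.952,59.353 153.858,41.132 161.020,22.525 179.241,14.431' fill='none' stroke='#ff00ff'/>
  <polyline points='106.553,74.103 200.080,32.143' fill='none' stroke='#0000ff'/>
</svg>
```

G21
G90
G0 X37.497 Y98.474
M3 S459
G1 X100.488 Y98.474 F1801
G1 X100.488 Y89.921
G1 X37.497 Y89.921
G1 X37.497 Y98.474
M5
G0 X241.769 Y51.781
M3 S459
G1 X225.678 Y61.581 F1801
G1 X209.603 Y70.495
G1 X193.544 Y78.523
G1 X177.500 Y85.666
G1 X161.472 Y91.924
G1 X145.459 Y97.296
G1 X129.462 Y101.783
G1 X113.481 Y105.384
M5
G0 X140.493 Y79.978
M3 S459
G1 X58.095 Y67.640 F1801
G1 X201.825 Y92.205
G1 X140.493 Y79.978
M5
G0 X97.852 Y91.525
M3 S459
G1 X103.937 Y91.525 F1801
G1 X103.937 Y52.885
G1 X97.852 Y52.885
G1 X97.852 Y91.525
M5
G0 X253.403 Y98.069
M3 S459
G1 X251.335 Y100.984 F1801
G1 X245.965 Y98.229
G1 X238.339 Y91.713
G1 X229.505 Y83.342
G1 X220.510 Y75.023
G1 X212.403 Y68.663
G1 X206.231 Y66.171
G1 X203.042 Y69.452
M5
G0 X197.848 Y106.167
M3 S459
G1 X205.942 Y87.946 F1801
G1 X198.780 Y69.339
G1 X180.559 Y61.245
G1 X161.952 Y68.407
G1 X153.858 Y86.628
G1 X161.020 Y105.235
G1 X179.241 Y113.329
G1 X197.848 Y106.167
M5
G0 X106.553 Y53.657
M3 S831
G1 X200.080 Y95.617 F779
M5

1 u = 1 mm; y_m = 127.760 − y.

[1] `<rect>` rectangle, #ff00ff→score S459 F1801: (37.497,98.474) → (100.488,98.474) → (100.488,89.921) → (37.497,89.921) → (37.497,98.474) (closed)

[2] `<path>` quadratic bezier, #ff00ff→score S459 F1801: (241.769,51.781) → (225.678,61.581) → (209.603,70.495) → (193.544,78.523) → (177.500,85.666) → (161.472,91.924) → (145.459,97.296) → (129.462,101.783) → (113.481,105.384)

[3] `<polygon>` closed polygon, #ff00ff→score S459 F1801: (140.493,79.978) → (58.095,67.640) → (201.825,92.205) → (140.493,79.978) (closed)

[4] `<path>` rectangle, #ff00ff→score S459 F1801: (97.852,91.525) → (103.937,91.525) → (103.937,52.885) → (97.852,52.885) → (97.852,91.525) (closed)

[5] `<path>` cubic bezier, #ff00ff→score S459 F1801: (253.403,98.069) → (251.335,100.984) → (245.965,98.229) → (238.339,91.713) → (229.505,83.342) → (220.510,75.023) → (212.403,68.663) → (206.231,66.171) → (203.042,69.452)

[6] `<polygon>` regular polygon, #ff00ff→score S459 F1801: (197.848,106.167) → (205.942,87.946) → (198.780,69.339) → (180.559,61.245) → (161.952,68.407) → (153.858,86.628) → (161.020,105.235) → (179.241,113.329) → (197.848,106.167) (closed)

[7] `<polyline>` line segment, #0000ff→cut S831 F779: (106.553,53.657) → (200.080,95.617)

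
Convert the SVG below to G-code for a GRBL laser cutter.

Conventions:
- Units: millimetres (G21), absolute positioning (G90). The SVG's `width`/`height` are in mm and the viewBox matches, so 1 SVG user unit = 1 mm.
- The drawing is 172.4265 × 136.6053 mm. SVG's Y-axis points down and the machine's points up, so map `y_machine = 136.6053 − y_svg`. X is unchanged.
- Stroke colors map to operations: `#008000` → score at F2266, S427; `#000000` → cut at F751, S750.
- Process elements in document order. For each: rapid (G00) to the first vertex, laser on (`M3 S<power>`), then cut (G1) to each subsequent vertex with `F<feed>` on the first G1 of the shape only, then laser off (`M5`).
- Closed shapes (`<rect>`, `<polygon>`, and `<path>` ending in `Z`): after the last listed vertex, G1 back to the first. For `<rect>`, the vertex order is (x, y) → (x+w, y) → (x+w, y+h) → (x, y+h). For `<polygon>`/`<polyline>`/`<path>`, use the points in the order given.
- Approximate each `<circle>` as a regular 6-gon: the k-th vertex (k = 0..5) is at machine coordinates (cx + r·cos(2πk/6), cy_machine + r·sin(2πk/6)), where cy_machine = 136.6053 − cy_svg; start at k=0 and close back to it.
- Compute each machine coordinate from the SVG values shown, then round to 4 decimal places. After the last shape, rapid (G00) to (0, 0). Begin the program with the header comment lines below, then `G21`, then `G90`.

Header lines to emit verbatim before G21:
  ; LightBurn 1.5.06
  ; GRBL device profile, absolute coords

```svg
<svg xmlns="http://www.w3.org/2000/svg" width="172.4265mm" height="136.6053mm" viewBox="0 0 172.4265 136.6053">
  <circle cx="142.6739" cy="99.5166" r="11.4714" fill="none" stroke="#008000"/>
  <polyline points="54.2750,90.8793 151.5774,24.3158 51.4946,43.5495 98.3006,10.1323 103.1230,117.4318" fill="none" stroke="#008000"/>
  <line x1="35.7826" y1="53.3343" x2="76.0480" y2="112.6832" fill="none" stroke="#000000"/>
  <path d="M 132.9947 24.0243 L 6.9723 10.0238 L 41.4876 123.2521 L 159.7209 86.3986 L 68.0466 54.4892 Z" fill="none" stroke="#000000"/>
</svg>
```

; LightBurn 1.5.06
; GRBL device profile, absolute coords
G21
G90
G00 X154.1453 Y37.0887
M3 S427
G1 X148.4096 Y47.0232 F2266
G1 X136.9382 Y47.0232
G1 X131.2025 Y37.0887
G1 X136.9382 Y27.1542
G1 X148.4096 Y27.1542
G1 X154.1453 Y37.0887
M5
G00 X54.2750 Y45.7260
M3 S427
G1 X151.5774 Y112.2895 F2266
G1 X51.4946 Y93.0558
G1 X98.3006 Y126.4730
G1 X103.1230 Y19.1735
M5
G00 X35.7826 Y83.2710
M3 S750
G1 X76.0480 Y23.9221 F751
M5
G00 X132.9947 Y112.5810
M3 S750
G1 X6.9723 Y126.5815 F751
G1 X41.4876 Y13.3532
G1 X159.7209 Y50.2067
G1 X68.0466 Y82.1161
G1 X132.9947 Y112.5810
M5
G00 X0.0000 Y0.0000

Since the viewBox matches the mm dimensions, user units are millimetres directly. The only transform is the Y-flip y_m = 136.6053 − y_svg.

Shape 1 is a circle drawn with `<circle>`. Its stroke #008000 means score at S427, F2266. After flipping Y the toolpath is (154.1453,37.0887) → (148.4096,47.0232) → (136.9382,47.0232) → (131.2025,37.0887) → (136.9382,27.1542) → (148.4096,27.1542) → (154.1453,37.0887), returning to the start.

Shape 2 is a open polyline drawn with `<polyline>`. Its stroke #008000 means score at S427, F2266. After flipping Y the toolpath is (54.2750,45.7260) → (151.5774,112.2895) → (51.4946,93.0558) → (98.3006,126.4730) → (103.1230,19.1735).

Shape 3 is a line segment drawn with `<line>`. Its stroke #000000 means cut at S750, F751. After flipping Y the toolpath is (35.7826,83.2710) → (76.0480,23.9221).

Shape 4 is a closed polygon drawn with `<path>`. Its stroke #000000 means cut at S750, F751. After flipping Y the toolpath is (132.9947,112.5810) → (6.9723,126.5815) → (41.4876,13.3532) → (159.7209,50.2067) → (68.0466,82.1161) → (132.9947,112.5810), returning to the start.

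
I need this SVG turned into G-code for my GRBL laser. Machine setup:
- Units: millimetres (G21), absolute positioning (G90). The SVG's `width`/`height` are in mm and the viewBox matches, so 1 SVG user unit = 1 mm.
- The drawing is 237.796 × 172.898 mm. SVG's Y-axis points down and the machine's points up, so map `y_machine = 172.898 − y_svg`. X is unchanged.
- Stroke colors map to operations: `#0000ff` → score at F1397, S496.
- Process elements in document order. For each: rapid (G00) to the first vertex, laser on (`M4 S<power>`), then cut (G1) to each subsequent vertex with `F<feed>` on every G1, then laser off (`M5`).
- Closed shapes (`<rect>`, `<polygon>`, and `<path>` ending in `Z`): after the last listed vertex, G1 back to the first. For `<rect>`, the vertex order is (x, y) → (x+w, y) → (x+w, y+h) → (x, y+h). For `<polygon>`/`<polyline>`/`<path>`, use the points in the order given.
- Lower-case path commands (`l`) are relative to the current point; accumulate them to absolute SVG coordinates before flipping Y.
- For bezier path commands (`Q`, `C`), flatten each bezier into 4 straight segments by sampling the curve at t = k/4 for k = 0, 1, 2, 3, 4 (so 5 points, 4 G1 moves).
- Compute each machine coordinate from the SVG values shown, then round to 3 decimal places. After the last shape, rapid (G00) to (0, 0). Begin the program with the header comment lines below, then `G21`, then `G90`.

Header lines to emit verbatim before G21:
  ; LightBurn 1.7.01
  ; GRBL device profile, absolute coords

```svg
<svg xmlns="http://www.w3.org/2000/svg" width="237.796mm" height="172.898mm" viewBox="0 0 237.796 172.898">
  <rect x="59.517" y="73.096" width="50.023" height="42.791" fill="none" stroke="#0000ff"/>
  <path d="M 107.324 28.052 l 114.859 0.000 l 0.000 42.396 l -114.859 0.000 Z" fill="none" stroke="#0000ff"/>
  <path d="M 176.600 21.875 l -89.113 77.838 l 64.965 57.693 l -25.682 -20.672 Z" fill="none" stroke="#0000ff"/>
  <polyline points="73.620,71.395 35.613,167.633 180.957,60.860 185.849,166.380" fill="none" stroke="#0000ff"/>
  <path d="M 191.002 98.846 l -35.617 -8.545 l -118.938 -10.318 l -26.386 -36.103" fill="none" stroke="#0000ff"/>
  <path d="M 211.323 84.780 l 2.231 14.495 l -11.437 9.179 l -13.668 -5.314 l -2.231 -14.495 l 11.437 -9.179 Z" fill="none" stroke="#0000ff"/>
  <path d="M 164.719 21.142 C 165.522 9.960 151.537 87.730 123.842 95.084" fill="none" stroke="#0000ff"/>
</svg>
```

; LightBurn 1.7.01
; GRBL device profile, absolute coords
G21
G90
G00 X59.517 Y99.802
M4 S496
G1 X109.540 Y99.802 F1397
G1 X109.540 Y57.011 F1397
G1 X59.517 Y57.011 F1397
G1 X59.517 Y99.802 F1397
M5
G00 X107.324 Y144.846
M4 S496
G1 X222.183 Y144.846 F1397
G1 X222.183 Y102.450 F1397
G1 X107.324 Y102.450 F1397
G1 X107.324 Y144.846 F1397
M5
G00 X176.600 Y151.023
M4 S496
G1 X87.487 Y73.185 F1397
G1 X152.452 Y15.492 F1397
G1 X126.770 Y36.164 F1397
G1 X176.600 Y151.023 F1397
M5
G00 X73.620 Y101.503
M4 S496
G1 X35.613 Y5.265 F1397
G1 X180.957 Y112.038 F1397
G1 X185.849 Y6.518 F1397
M5
G00 X191.002 Y74.052
M4 S496
G1 X155.385 Y82.597 F1397
G1 X36.447 Y92.915 F1397
G1 X10.061 Y129.018 F1397
M5
G00 X211.323 Y88.118
M4 S496
G1 X213.554 Y73.623 F1397
G1 X202.117 Y64.444 F1397
G1 X188.449 Y69.758 F1397
G1 X186.218 Y84.253 F1397
G1 X197.655 Y93.432 F1397
G1 X211.323 Y88.118 F1397
M5
G00 X164.719 Y151.756
M4 S496
G1 X162.565 Y145.954 F1397
G1 X154.967 Y121.736 F1397
G1 X142.026 Y94.042 F1397
G1 X123.842 Y77.814 F1397
M5
G00 X0.000 Y0.000

viewBox `0 0 237.796 172.898` with mm width/height → 1 unit = 1 mm. Flip: y_m = 172.898 − y_svg.

**Shape 1** — `<rect>` rectangle, stroke `#0000ff` → score (S496, F1397). Machine vertices: (59.517,99.802) → (109.540,99.802) → (109.540,57.011) → (59.517,57.011) → (59.517,99.802). Closed: final G1 returns to the first vertex.

**Shape 2** — `<path>` rectangle, stroke `#0000ff` → score (S496, F1397). Machine vertices: (107.324,144.846) → (222.183,144.846) → (222.183,102.450) → (107.324,102.450) → (107.324,144.846). Closed: final G1 returns to the first vertex.

**Shape 3** — `<path>` closed polygon, stroke `#0000ff` → score (S496, F1397). Machine vertices: (176.600,151.023) → (87.487,73.185) → (152.452,15.492) → (126.770,36.164) → (176.600,151.023). Closed: final G1 returns to the first vertex.

**Shape 4** — `<polyline>` open polyline, stroke `#0000ff` → score (S496, F1397). Machine vertices: (73.620,101.503) → (35.613,5.265) → (180.957,112.038) → (185.849,6.518). Open path.

**Shape 5** — `<path>` open polyline, stroke `#0000ff` → score (S496, F1397). Machine vertices: (191.002,74.052) → (155.385,82.597) → (36.447,92.915) → (10.061,129.018). Open path.

**Shape 6** — `<path>` regular polygon, stroke `#0000ff` → score (S496, F1397). Machine vertices: (211.323,88.118) → (213.554,73.623) → (202.117,64.444) → (188.449,69.758) → (186.218,84.253) → (197.655,93.432) → (211.323,88.118). Closed: final G1 returns to the first vertex.

**Shape 7** — `<path>` cubic bezier, stroke `#0000ff` → score (S496, F1397). Control points (SVG): P0=(164.719,21.142), P1=(165.522,9.960), P2=(151.537,87.730), P3=(123.842,95.084); sampled at t=k/4. Machine vertices: (164.719,151.756) → (162.565,145.954) → (154.967,121.736) → (142.026,94.042) → (123.842,77.814). Open path.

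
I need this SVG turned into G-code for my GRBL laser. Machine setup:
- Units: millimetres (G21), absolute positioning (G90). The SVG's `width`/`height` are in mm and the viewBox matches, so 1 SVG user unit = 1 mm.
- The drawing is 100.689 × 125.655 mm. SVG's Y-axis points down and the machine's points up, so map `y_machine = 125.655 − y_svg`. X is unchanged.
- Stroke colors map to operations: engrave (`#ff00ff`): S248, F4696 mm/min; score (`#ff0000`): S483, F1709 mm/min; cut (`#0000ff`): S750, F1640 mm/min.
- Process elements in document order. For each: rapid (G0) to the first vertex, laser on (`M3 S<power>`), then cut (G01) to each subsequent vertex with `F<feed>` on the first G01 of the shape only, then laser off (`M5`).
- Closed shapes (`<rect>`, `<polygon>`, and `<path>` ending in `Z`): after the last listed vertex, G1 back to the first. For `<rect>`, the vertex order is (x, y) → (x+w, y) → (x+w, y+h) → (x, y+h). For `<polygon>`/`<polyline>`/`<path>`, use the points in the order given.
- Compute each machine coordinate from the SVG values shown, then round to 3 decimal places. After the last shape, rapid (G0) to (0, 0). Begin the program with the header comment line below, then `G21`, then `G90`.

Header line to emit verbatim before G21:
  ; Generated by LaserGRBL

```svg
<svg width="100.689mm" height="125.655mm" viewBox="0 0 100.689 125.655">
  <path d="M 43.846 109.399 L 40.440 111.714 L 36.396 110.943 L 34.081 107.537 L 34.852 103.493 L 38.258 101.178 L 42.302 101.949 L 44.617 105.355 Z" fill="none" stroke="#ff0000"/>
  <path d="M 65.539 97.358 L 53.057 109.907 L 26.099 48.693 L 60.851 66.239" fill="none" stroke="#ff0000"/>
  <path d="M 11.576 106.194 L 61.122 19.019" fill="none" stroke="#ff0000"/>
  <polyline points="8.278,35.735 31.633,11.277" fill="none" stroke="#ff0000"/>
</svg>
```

; Generated by LaserGRBL
G21
G90
G0 X43.846 Y16.256
M3 S483
G01 X40.440 Y13.941 F1709
G01 X36.396 Y14.712
G01 X34.081 Y18.118
G01 X34.852 Y22.162
G01 X38.258 Y24.477
G01 X42.302 Y23.706
G01 X44.617 Y20.300
G01 X43.846 Y16.256
M5
G0 X65.539 Y28.297
M3 S483
G01 X53.057 Y15.748 F1709
G01 X26.099 Y76.962
G01 X60.851 Y59.416
M5
G0 X11.576 Y19.461
M3 S483
G01 X61.122 Y106.636 F1709
M5
G0 X8.278 Y89.920
M3 S483
G01 X31.633 Y114.378 F1709
M5
G0 X0.000 Y0.000

Since the viewBox matches the mm dimensions, user units are millimetres directly. The only transform is the Y-flip y_m = 125.655 − y_svg.

Shape 1 is a regular polygon drawn with `<path>`. Its stroke #ff0000 means score at S483, F1709. After flipping Y the toolpath is (43.846,16.256) → (40.440,13.941) → (36.396,14.712) → (34.081,18.118) → (34.852,22.162) → (38.258,24.477) → (42.302,23.706) → (44.617,20.300) → (43.846,16.256), returning to the start.

Shape 2 is a open polyline drawn with `<path>`. Its stroke #ff0000 means score at S483, F1709. After flipping Y the toolpath is (65.539,28.297) → (53.057,15.748) → (26.099,76.962) → (60.851,59.416).

Shape 3 is a line segment drawn with `<path>`. Its stroke #ff0000 means score at S483, F1709. After flipping Y the toolpath is (11.576,19.461) → (61.122,106.636).

Shape 4 is a line segment drawn with `<polyline>`. Its stroke #ff0000 means score at S483, F1709. After flipping Y the toolpath is (8.278,89.920) → (31.633,114.378).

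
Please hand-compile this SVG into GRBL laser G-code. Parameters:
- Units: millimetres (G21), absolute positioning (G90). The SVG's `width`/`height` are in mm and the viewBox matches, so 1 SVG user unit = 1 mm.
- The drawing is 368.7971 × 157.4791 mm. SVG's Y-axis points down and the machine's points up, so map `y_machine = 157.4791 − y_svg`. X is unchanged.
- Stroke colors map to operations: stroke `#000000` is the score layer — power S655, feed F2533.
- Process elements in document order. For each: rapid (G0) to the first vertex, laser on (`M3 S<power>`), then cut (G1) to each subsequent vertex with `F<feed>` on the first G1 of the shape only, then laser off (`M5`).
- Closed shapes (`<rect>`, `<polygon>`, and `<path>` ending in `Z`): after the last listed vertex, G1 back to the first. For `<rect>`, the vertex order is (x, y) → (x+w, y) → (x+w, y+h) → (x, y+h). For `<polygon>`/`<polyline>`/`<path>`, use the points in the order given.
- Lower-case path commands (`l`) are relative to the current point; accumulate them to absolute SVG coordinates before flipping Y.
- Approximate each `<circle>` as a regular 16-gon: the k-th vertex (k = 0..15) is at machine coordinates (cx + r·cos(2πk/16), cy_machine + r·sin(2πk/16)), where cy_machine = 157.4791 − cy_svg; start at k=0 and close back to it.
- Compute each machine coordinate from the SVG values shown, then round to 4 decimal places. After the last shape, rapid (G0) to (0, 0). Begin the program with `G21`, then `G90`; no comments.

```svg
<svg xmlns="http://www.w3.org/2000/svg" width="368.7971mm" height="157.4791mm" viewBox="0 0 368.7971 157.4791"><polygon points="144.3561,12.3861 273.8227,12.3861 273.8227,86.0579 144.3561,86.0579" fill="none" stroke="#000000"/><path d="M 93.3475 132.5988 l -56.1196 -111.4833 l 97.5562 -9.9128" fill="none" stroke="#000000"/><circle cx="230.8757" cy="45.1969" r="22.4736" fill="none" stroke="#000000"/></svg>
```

G21
G90
G0 X144.3561 Y145.0930
M3 S655
G1 X273.8227 Y145.0930 F2533
G1 X273.8227 Y71.4212
G1 X144.3561 Y71.4212
G1 X144.3561 Y145.0930
M5
G0 X93.3475 Y24.8803
M3 S655
G1 X37.2279 Y136.3636 F2533
G1 X134.7841 Y146.2764
M5
G0 X253.3493 Y112.2822
M3 S655
G1 X251.6386 Y120.8825 F2533
G1 X246.7669 Y128.1734
G1 X239.4760 Y133.0451
G1 X230.8757 Y134.7558
G1 X222.2754 Y133.0451
G1 X214.9845 Y128.1734
G1 X210.1128 Y120.8825
G1 X208.4021 Y112.2822
G1 X210.1128 Y103.6819
G1 X214.9845 Y96.3910
G1 X222.2754 Y91.5193
G1 X230.8757 Y89.8086
G1 X239.4760 Y91.5193
G1 X246.7669 Y96.3910
G1 X251.6386 Y103.6819
G1 X253.3493 Y112.2822
M5
G0 X0.0000 Y0.0000

Since the viewBox matches the mm dimensions, user units are millimetres directly. The only transform is the Y-flip y_m = 157.4791 − y_svg.

Shape 1 is a rectangle drawn with `<polygon>`. Its stroke #000000 means score at S655, F2533. After flipping Y the toolpath is (144.3561,145.0930) → (273.8227,145.0930) → (273.8227,71.4212) → (144.3561,71.4212) → (144.3561,145.0930), returning to the start.

Shape 2 is a open polyline drawn with `<path>`. Its stroke #000000 means score at S655, F2533. After flipping Y the toolpath is (93.3475,24.8803) → (37.2279,136.3636) → (134.7841,146.2764).

Shape 3 is a circle drawn with `<circle>`. Its stroke #000000 means score at S655, F2533. After flipping Y the toolpath is (253.3493,112.2822) → (251.6386,120.8825) → (246.7669,128.1734) → (239.4760,133.0451) → (230.8757,134.7558) → (222.2754,133.0451) → (214.9845,128.1734) → (210.1128,120.8825) → (208.4021,112.2822) → (210.1128,103.6819) → (214.9845,96.3910) → (222.2754,91.5193) → (230.8757,89.8086) → (239.4760,91.5193) → (246.7669,96.3910) → (251.6386,103.6819) → (253.3493,112.2822), returning to the start.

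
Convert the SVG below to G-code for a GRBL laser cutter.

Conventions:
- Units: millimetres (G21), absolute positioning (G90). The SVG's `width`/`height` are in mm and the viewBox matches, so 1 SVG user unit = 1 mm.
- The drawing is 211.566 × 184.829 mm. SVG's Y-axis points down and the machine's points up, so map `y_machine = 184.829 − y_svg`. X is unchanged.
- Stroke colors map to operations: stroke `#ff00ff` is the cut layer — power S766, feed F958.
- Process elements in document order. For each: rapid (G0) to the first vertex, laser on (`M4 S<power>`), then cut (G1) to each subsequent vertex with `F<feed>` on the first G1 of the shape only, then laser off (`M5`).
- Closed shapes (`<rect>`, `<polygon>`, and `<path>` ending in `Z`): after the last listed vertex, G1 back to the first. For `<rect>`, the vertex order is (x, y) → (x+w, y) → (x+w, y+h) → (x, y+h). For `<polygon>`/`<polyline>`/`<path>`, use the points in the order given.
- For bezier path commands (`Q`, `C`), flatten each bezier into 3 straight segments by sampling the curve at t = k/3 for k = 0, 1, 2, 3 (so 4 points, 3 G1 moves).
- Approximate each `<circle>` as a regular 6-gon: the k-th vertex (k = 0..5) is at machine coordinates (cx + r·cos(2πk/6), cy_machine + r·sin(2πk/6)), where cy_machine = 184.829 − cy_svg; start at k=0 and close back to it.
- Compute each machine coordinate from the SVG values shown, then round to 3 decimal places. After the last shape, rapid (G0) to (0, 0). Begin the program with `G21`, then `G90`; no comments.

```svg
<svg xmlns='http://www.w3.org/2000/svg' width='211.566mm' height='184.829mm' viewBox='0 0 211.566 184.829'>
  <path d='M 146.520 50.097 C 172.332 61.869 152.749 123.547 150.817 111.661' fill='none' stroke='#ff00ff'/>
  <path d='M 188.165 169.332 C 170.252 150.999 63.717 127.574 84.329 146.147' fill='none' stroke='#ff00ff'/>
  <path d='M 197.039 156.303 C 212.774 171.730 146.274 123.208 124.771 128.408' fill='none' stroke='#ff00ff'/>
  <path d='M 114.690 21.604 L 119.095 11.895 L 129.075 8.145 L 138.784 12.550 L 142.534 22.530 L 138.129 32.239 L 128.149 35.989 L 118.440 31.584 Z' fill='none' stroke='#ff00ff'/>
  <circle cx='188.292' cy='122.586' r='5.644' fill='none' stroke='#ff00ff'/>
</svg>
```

1 u = 1 mm; y_m = 184.829 − y.

[1] `<path>` cubic bezier, #ff00ff→cut S766 F958: (146.520,134.732) → (159.535,110.898) → (156.298,81.230) → (150.817,73.168)

[2] `<path>` cubic bezier, #ff00ff→cut S766 F958: (188.165,15.497) → (148.703,33.783) → (98.108,45.000) → (84.329,38.682)

[3] `<path>` cubic bezier, #ff00ff→cut S766 F958: (197.039,28.526) → (190.075,30.057) → (156.561,48.072) → (124.771,56.421)

[4] `<path>` regular polygon, #ff00ff→cut S766 F958: (114.690,163.225) → (119.095,172.934) → (129.075,176.684) → (138.784,172.279) → (142.534,162.299) → (138.129,152.590) → (128.149,148.840) → (118.440,153.245) → (114.690,163.225) (closed)

[5] `<circle>` circle, #ff00ff→cut S766 F958: (193.936,62.243) → (191.114,67.131) → (185.470,67.131) → (182.648,62.243) → (185.470,57.355) → (191.114,57.355) → (193.936,62.243) (closed)

G21
G90
G0 X146.520 Y134.732
M4 S766
G1 X159.535 Y110.898 F958
G1 X156.298 Y81.230
G1 X150.817 Y73.168
M5
G0 X188.165 Y15.497
M4 S766
G1 X148.703 Y33.783 F958
G1 X98.108 Y45.000
G1 X84.329 Y38.682
M5
G0 X197.039 Y28.526
M4 S766
G1 X190.075 Y30.057 F958
G1 X156.561 Y48.072
G1 X124.771 Y56.421
M5
G0 X114.690 Y163.225
M4 S766
G1 X119.095 Y172.934 F958
G1 X129.075 Y176.684
G1 X138.784 Y172.279
G1 X142.534 Y162.299
G1 X138.129 Y152.590
G1 X128.149 Y148.840
G1 X118.440 Y153.245
G1 X114.690 Y163.225
M5
G0 X193.936 Y62.243
M4 S766
G1 X191.114 Y67.131 F958
G1 X185.470 Y67.131
G1 X182.648 Y62.243
G1 X185.470 Y57.355
G1 X191.114 Y57.355
G1 X193.936 Y62.243
M5
G0 X0.000 Y0.000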